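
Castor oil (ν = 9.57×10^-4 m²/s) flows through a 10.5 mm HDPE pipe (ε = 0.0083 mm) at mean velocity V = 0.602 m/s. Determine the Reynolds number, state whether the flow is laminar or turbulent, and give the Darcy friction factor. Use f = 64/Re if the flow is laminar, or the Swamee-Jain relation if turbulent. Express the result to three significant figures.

Re ≈ 6.61; laminar; f = 64/Re ≈ 9.69

Re = VD/ν = 0.6020·0.0105/9.57×10^-4 = 6.61
Re < 2300 → laminar → f = 64/Re = 9.690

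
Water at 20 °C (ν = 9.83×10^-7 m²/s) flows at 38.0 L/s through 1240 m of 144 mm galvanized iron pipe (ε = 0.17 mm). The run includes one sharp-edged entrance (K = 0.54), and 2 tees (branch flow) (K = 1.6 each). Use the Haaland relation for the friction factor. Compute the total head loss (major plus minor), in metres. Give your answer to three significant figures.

V = 4Q/(πD²) = 2.333 m/s; V²/2g = 0.2775 m
Re = 3.42×10^5, ε/D = 0.00118 → f = 0.02117 (Haaland)
Major: h_f = f(L/D)·V²/2g = 0.02117·8611·0.2775 = 50.57 m
Minor: ΣK = 3.74; h_m = ΣK·V²/2g = 1.038 m
Total H_L = 50.57 + 1.038 = 51.61 m

H_L ≈ 51.6 m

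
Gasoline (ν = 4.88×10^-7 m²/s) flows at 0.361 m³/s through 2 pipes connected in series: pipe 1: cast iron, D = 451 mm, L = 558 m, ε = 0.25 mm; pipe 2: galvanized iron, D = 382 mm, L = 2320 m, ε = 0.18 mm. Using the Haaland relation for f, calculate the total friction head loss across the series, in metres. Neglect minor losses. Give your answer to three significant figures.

H ≈ 56.9 m

Pipe 1: V = 2.260 m/s, Re = 2.09×10^6, ε/D = 5.54×10^-4, f = 0.01733, h_1 = f(L/D)V²/2g = 5.579 m
Pipe 2: V = 3.150 m/s, Re = 2.47×10^6, ε/D = 4.71×10^-4, f = 0.01670, h_2 = f(L/D)V²/2g = 51.30 m
Series → Q common, losses add: H = Σh = 56.88 m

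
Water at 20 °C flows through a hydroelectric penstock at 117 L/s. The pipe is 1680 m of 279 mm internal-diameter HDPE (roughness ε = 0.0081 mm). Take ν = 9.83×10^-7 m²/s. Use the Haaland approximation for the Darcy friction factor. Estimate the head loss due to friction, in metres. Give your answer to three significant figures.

V = 4Q/(πD²) = 4·0.117/(π·0.279²) = 1.914 m/s
Re = VD/ν = 1.914·0.279/9.83×10^-7 = 5.43×10^5 → turbulent
ε/D = 0.0081/279 = 2.90×10^-5
Haaland: f = 0.01324
h_f = f(L/D)V²/(2g) = 0.01324·(1680/0.279)·1.914²/(2·9.81) = 14.88 m

h_f ≈ 14.9 m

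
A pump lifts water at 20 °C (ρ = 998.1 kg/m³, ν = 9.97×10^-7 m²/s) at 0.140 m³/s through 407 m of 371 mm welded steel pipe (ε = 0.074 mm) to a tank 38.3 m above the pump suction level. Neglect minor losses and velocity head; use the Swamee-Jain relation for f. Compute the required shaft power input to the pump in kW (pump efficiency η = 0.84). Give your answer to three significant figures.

V = 4Q/(πD²) = 1.295 m/s; Re = 4.82×10^5; ε/D = 1.99×10^-4; f = 0.01556
h_f = f(L/D)V²/2g = 1.459 m
Total head H = z + h_f = 38.3 + 1.459 = 39.76 m
P_hyd = ρgQH = 998.1·9.81·0.140·39.76 = 54.50 kW
P_shaft = P_hyd/η = 54.50/0.84 = 64.88 kW

P_shaft ≈ 64.9 kW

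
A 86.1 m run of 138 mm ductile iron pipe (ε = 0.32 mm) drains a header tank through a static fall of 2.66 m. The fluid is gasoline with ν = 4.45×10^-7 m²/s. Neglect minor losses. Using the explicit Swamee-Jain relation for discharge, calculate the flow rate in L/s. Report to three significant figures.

Q ≈ 27.6 L/s

Swamee-Jain (Type II): Q = -0.965·√(gD⁵h_f/L)·ln[ε/(3.7D) + √(3.17ν²L/(gD³h_f))]
√(gD⁵h_f/L) = √(9.81·0.138⁵·2.66/86.1) = 0.003895
ε/(3.7D) = 6.27×10^-4; √(3.17ν²L/(gD³h_f)) = 2.81×10^-5
Q = -0.965·0.003895·ln(6.548×10^-4) = 0.02755 m³/s
Check: V = 1.84 m/s, Re = 5.71×10^5, f = 0.02476, h_f = 2.67 m ≈ 2.66 m ✓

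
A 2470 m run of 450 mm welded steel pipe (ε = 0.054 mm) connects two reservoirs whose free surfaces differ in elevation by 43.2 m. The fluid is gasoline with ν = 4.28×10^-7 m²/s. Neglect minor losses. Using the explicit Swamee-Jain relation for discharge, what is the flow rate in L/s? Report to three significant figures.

Swamee-Jain (Type II): Q = -0.965·√(gD⁵h_f/L)·ln[ε/(3.7D) + √(3.17ν²L/(gD³h_f))]
√(gD⁵h_f/L) = √(9.81·0.450⁵·43.2/2470) = 0.05627
ε/(3.7D) = 3.24×10^-5; √(3.17ν²L/(gD³h_f)) = 6.09×10^-6
Q = -0.965·0.05627·ln(3.853×10^-5) = 0.5519 m³/s
Check: V = 3.47 m/s, Re = 3.65×10^6, f = 0.01290, h_f = 43.4 m ≈ 43.2 m ✓

Q ≈ 552 L/s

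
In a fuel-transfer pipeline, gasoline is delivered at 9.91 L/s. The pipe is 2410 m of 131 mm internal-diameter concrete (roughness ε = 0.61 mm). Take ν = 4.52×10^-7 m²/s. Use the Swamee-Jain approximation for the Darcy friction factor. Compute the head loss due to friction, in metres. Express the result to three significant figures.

V = 4Q/(πD²) = 4·0.00991/(π·0.131²) = 0.7353 m/s
Re = VD/ν = 0.7353·0.131/4.52×10^-7 = 2.13×10^5 → turbulent
ε/D = 0.61/131 = 0.00466
Swamee-Jain: f = 0.03036
h_f = f(L/D)V²/(2g) = 0.03036·(2410/0.131)·0.7353²/(2·9.81) = 15.39 m

h_f ≈ 15.4 m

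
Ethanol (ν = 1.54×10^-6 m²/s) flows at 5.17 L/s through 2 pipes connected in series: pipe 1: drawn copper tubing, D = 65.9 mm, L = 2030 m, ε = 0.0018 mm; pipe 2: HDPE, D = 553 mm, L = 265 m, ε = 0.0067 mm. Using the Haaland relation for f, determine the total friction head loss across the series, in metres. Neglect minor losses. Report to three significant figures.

Pipe 1: V = 1.516 m/s, Re = 6.49×10^4, ε/D = 2.73×10^-5, f = 0.01963, h_1 = f(L/D)V²/2g = 70.82 m
Pipe 2: V = 0.02153 m/s, Re = 7730, ε/D = 1.21×10^-5, f = 0.03320, h_2 = f(L/D)V²/2g = 3.757×10^-4 m
Series → Q common, losses add: H = Σh = 70.82 m

H ≈ 70.8 m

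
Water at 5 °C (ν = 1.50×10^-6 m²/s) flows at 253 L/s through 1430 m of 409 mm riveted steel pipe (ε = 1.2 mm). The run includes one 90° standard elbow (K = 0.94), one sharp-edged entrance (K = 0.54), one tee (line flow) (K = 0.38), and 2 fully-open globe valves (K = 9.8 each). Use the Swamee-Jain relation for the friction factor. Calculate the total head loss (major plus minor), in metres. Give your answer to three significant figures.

V = 4Q/(πD²) = 1.926 m/s; V²/2g = 0.1890 m
Re = 5.25×10^5, ε/D = 0.00293 → f = 0.02637 (Swamee-Jain)
Major: h_f = f(L/D)·V²/2g = 0.02637·3496·0.1890 = 17.43 m
Minor: ΣK = 21.5; h_m = ΣK·V²/2g = 4.056 m
Total H_L = 17.43 + 4.056 = 21.48 m

H_L ≈ 21.5 m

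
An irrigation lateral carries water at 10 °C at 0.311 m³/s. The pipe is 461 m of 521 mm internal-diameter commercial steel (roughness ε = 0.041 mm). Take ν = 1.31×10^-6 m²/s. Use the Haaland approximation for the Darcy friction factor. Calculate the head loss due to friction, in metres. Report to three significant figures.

h_f ≈ 1.32 m

V = 4Q/(πD²) = 4·0.311/(π·0.521²) = 1.459 m/s
Re = VD/ν = 1.459·0.521/1.31×10^-6 = 5.80×10^5 → turbulent
ε/D = 0.041/521 = 7.87×10^-5
Haaland: f = 0.01377
h_f = f(L/D)V²/(2g) = 0.01377·(461/0.521)·1.459²/(2·9.81) = 1.321 m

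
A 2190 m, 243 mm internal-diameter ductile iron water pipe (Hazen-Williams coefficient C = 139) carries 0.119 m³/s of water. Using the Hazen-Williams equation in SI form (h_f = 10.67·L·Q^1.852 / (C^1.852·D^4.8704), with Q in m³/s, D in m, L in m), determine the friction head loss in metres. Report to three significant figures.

h_f = 10.67·2190·0.119^1.852 / (139^1.852·0.243^4.8704) = 47.86 m

h_f ≈ 47.9 m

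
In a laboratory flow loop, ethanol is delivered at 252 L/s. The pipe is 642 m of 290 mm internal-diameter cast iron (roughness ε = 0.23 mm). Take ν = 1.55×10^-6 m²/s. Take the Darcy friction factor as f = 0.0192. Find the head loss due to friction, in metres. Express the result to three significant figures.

V = 4Q/(πD²) = 4·0.252/(π·0.290²) = 3.815 m/s
h_f = f(L/D)V²/(2g) = 0.01920·(642/0.290)·3.815²/(2·9.81) = 31.53 m

h_f ≈ 31.5 m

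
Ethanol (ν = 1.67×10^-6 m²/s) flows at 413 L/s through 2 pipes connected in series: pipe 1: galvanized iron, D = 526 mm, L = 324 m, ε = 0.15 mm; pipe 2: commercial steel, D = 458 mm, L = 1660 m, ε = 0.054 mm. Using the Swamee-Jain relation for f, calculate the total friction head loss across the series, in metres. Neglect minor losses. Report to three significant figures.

H ≈ 18.3 m

Pipe 1: V = 1.901 m/s, Re = 5.99×10^5, ε/D = 2.85×10^-4, f = 0.01606, h_1 = f(L/D)V²/2g = 1.821 m
Pipe 2: V = 2.507 m/s, Re = 6.88×10^5, ε/D = 1.18×10^-4, f = 0.01421, h_2 = f(L/D)V²/2g = 16.50 m
Series → Q common, losses add: H = Σh = 18.32 m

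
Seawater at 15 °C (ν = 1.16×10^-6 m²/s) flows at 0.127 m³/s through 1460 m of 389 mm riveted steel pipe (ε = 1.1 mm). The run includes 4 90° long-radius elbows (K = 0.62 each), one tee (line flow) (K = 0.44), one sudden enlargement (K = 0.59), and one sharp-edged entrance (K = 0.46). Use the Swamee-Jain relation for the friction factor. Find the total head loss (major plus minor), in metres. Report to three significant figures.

H_L ≈ 5.97 m

V = 4Q/(πD²) = 1.069 m/s; V²/2g = 0.05820 m
Re = 3.58×10^5, ε/D = 0.00283 → f = 0.02626 (Swamee-Jain)
Major: h_f = f(L/D)·V²/2g = 0.02626·3753·0.05820 = 5.737 m
Minor: ΣK = 3.97; h_m = ΣK·V²/2g = 0.2311 m
Total H_L = 5.737 + 0.2311 = 5.968 m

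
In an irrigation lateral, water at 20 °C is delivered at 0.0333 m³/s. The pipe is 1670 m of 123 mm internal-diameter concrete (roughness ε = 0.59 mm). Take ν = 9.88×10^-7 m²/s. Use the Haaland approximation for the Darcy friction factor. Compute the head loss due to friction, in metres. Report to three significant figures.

h_f ≈ 165 m

V = 4Q/(πD²) = 4·0.0333/(π·0.123²) = 2.802 m/s
Re = VD/ν = 2.802·0.123/9.88×10^-7 = 3.49×10^5 → turbulent
ε/D = 0.59/123 = 0.00480
Haaland: f = 0.03031
h_f = f(L/D)V²/(2g) = 0.03031·(1670/0.123)·2.802²/(2·9.81) = 164.7 m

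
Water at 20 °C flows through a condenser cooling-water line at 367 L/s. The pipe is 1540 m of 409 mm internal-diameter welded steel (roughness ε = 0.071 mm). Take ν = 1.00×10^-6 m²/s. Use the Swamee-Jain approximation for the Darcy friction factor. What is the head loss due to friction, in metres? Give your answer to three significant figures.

h_f ≈ 21.5 m

V = 4Q/(πD²) = 4·0.367/(π·0.409²) = 2.793 m/s
Re = VD/ν = 2.793·0.409/1.00×10^-6 = 1.14×10^6 → turbulent
ε/D = 0.071/409 = 1.74×10^-4
Swamee-Jain: f = 0.01436
h_f = f(L/D)V²/(2g) = 0.01436·(1540/0.409)·2.793²/(2·9.81) = 21.50 m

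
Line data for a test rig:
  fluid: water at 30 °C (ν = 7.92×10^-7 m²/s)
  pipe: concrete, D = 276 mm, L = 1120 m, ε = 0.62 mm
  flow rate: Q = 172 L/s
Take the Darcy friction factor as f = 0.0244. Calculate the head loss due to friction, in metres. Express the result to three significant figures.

V = 4Q/(πD²) = 4·0.172/(π·0.276²) = 2.875 m/s
h_f = f(L/D)V²/(2g) = 0.02440·(1120/0.276)·2.875²/(2·9.81) = 41.71 m

h_f ≈ 41.7 m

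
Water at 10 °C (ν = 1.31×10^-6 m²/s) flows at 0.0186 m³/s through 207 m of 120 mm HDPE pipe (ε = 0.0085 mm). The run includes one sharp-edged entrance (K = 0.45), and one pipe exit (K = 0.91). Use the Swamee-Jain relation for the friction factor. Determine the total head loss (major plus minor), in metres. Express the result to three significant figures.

V = 4Q/(πD²) = 1.645 m/s; V²/2g = 0.1379 m
Re = 1.51×10^5, ε/D = 7.08×10^-5 → f = 0.01696 (Swamee-Jain)
Major: h_f = f(L/D)·V²/2g = 0.01696·1725·0.1379 = 4.033 m
Minor: ΣK = 1.36; h_m = ΣK·V²/2g = 0.1875 m
Total H_L = 4.033 + 0.1875 = 4.220 m

H_L ≈ 4.22 m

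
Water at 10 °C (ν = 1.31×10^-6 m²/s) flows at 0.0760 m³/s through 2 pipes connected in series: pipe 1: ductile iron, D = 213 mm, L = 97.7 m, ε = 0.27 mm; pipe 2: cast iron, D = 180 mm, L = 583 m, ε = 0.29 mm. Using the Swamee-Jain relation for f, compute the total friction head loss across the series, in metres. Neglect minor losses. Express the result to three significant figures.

H ≈ 35.8 m

Pipe 1: V = 2.133 m/s, Re = 3.47×10^5, ε/D = 0.00127, f = 0.02168, h_1 = f(L/D)V²/2g = 2.306 m
Pipe 2: V = 2.987 m/s, Re = 4.10×10^5, ε/D = 0.00161, f = 0.02278, h_2 = f(L/D)V²/2g = 33.54 m
Series → Q common, losses add: H = Σh = 35.84 m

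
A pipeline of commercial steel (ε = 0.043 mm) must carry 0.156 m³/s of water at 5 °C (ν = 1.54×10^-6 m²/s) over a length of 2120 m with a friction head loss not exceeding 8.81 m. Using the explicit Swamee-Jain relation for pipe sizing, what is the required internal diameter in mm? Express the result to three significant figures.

D ≈ 379 mm

Swamee-Jain (Type III): D = 0.66·[ε^1.25·(LQ²/(gh_f))^4.75 + ν·Q^9.4·(L/(gh_f))^5.2]^0.04
LQ²/(gh_f) = 0.5970; L/(gh_f) = 24.53
Term 1 = ε^1.25·(…)^4.75 = 3.00×10^-7; Term 2 = ν·Q^9.4·(…)^5.2 = 6.75×10^-7
D = 0.66·(3.00×10^-7 + 6.75×10^-7)^0.04 = 0.3794 m = 379 mm
Check: V = 1.38 m/s, Re = 3.40×10^5, f = 0.01531, h_f = 8.30 m ≈ 8.81 m ✓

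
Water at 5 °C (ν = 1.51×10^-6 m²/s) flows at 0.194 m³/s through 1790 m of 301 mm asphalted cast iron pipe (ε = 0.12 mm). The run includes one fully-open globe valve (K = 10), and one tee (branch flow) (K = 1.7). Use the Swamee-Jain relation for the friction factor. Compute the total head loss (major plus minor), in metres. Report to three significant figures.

V = 4Q/(πD²) = 2.726 m/s; V²/2g = 0.3788 m
Re = 5.43×10^5, ε/D = 3.99×10^-4 → f = 0.01703 (Swamee-Jain)
Major: h_f = f(L/D)·V²/2g = 0.01703·5947·0.3788 = 38.36 m
Minor: ΣK = 11.7; h_m = ΣK·V²/2g = 4.432 m
Total H_L = 38.36 + 4.432 = 42.79 m

H_L ≈ 42.8 m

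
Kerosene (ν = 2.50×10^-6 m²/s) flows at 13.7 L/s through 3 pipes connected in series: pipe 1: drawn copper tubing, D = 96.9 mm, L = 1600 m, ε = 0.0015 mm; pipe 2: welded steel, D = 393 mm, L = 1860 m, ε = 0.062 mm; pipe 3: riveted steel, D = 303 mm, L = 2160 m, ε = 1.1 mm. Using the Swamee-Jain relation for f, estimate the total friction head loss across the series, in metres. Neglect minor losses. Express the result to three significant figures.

H ≈ 56.4 m

Pipe 1: V = 1.858 m/s, Re = 7.20×10^4, ε/D = 1.55×10^-5, f = 0.01923, h_1 = f(L/D)V²/2g = 55.86 m
Pipe 2: V = 0.1129 m/s, Re = 1.78×10^4, ε/D = 1.58×10^-4, f = 0.02697, h_2 = f(L/D)V²/2g = 0.08299 m
Pipe 3: V = 0.1900 m/s, Re = 2.30×10^4, ε/D = 0.00363, f = 0.03236, h_3 = f(L/D)V²/2g = 0.4245 m
Series → Q common, losses add: H = Σh = 56.37 m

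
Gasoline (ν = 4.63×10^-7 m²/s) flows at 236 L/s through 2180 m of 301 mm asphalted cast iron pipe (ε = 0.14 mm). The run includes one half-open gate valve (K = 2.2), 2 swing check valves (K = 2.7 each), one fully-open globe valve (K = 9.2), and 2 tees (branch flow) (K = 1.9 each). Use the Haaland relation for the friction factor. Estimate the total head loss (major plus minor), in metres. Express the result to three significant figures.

V = 4Q/(πD²) = 3.317 m/s; V²/2g = 0.5606 m
Re = 2.16×10^6, ε/D = 4.65×10^-4 → f = 0.01668 (Haaland)
Major: h_f = f(L/D)·V²/2g = 0.01668·7243·0.5606 = 67.75 m
Minor: ΣK = 20.6; h_m = ΣK·V²/2g = 11.55 m
Total H_L = 67.75 + 11.55 = 79.30 m

H_L ≈ 79.3 m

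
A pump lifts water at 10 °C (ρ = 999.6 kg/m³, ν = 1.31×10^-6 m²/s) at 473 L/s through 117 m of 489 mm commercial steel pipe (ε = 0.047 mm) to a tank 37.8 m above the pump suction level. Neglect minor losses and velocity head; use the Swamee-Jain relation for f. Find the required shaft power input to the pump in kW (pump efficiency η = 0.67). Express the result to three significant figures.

P_shaft ≈ 269 kW

V = 4Q/(πD²) = 2.519 m/s; Re = 9.40×10^5; ε/D = 9.61×10^-5; f = 0.01352
h_f = f(L/D)V²/2g = 1.046 m
Total head H = z + h_f = 37.8 + 1.046 = 38.85 m
P_hyd = ρgQH = 999.6·9.81·0.473·38.85 = 180.2 kW
P_shaft = P_hyd/η = 180.2/0.67 = 268.9 kW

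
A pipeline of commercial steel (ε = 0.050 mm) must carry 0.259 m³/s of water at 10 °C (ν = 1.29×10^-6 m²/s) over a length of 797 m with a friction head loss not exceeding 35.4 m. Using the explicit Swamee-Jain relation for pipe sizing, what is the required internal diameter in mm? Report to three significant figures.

D ≈ 287 mm

Swamee-Jain (Type III): D = 0.66·[ε^1.25·(LQ²/(gh_f))^4.75 + ν·Q^9.4·(L/(gh_f))^5.2]^0.04
LQ²/(gh_f) = 0.1540; L/(gh_f) = 2.295
Term 1 = ε^1.25·(…)^4.75 = 5.80×10^-10; Term 2 = ν·Q^9.4·(…)^5.2 = 2.96×10^-10
D = 0.66·(5.80×10^-10 + 2.96×10^-10)^0.04 = 0.2866 m = 287 mm
Check: V = 4.02 m/s, Re = 8.92×10^5, f = 0.01459, h_f = 33.3 m ≈ 35.4 m ✓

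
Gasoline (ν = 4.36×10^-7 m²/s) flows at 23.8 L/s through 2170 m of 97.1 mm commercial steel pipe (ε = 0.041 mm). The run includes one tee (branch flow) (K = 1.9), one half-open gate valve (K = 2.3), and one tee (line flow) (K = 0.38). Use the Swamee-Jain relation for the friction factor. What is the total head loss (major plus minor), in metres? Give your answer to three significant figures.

H_L ≈ 202 m

V = 4Q/(πD²) = 3.214 m/s; V²/2g = 0.5265 m
Re = 7.16×10^5, ε/D = 4.22×10^-4 → f = 0.01697 (Swamee-Jain)
Major: h_f = f(L/D)·V²/2g = 0.01697·22348·0.5265 = 199.6 m
Minor: ΣK = 4.58; h_m = ΣK·V²/2g = 2.411 m
Total H_L = 199.6 + 2.411 = 202.0 m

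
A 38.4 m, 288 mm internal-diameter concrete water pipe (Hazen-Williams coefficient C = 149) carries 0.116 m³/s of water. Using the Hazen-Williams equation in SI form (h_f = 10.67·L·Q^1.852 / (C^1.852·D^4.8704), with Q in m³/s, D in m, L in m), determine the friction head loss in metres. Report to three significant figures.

h_f = 10.67·38.4·0.116^1.852 / (149^1.852·0.288^4.8704) = 0.3077 m

h_f ≈ 0.308 m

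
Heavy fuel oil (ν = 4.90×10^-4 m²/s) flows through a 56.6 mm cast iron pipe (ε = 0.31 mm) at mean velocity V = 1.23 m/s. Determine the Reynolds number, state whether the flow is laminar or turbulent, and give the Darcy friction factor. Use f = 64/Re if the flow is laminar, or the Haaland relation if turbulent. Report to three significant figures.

Re = VD/ν = 1.230·0.0566/4.90×10^-4 = 142
Re < 2300 → laminar → f = 64/Re = 0.4505

Re ≈ 142; laminar; f = 64/Re ≈ 0.450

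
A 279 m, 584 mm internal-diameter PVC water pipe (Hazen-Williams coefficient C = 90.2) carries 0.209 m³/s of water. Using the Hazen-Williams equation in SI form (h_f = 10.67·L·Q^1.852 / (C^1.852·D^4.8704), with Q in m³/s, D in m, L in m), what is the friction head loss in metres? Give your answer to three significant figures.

h_f = 10.67·279·0.209^1.852 / (90.2^1.852·0.584^4.8704) = 0.5386 m

h_f ≈ 0.539 m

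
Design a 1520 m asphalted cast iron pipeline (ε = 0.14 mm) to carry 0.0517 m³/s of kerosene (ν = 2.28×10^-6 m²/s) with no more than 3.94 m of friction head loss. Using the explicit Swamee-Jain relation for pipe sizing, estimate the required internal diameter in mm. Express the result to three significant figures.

D ≈ 284 mm

Swamee-Jain (Type III): D = 0.66·[ε^1.25·(LQ²/(gh_f))^4.75 + ν·Q^9.4·(L/(gh_f))^5.2]^0.04
LQ²/(gh_f) = 0.1051; L/(gh_f) = 39.33
Term 1 = ε^1.25·(…)^4.75 = 3.43×10^-10; Term 2 = ν·Q^9.4·(…)^5.2 = 3.61×10^-10
D = 0.66·(3.43×10^-10 + 3.61×10^-10)^0.04 = 0.2841 m = 284 mm
Check: V = 0.816 m/s, Re = 1.02×10^5, f = 0.02034, h_f = 3.69 m ≈ 3.94 m ✓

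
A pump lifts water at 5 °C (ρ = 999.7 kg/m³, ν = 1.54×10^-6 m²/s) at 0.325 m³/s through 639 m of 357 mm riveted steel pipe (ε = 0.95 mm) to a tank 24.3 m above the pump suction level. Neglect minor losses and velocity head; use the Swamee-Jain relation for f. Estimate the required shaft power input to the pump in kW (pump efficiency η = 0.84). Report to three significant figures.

P_shaft ≈ 186 kW

V = 4Q/(πD²) = 3.247 m/s; Re = 7.53×10^5; ε/D = 0.00266; f = 0.02559
h_f = f(L/D)V²/2g = 24.61 m
Total head H = z + h_f = 24.3 + 24.61 = 48.91 m
P_hyd = ρgQH = 999.7·9.81·0.325·48.91 = 155.9 kW
P_shaft = P_hyd/η = 155.9/0.84 = 185.6 kW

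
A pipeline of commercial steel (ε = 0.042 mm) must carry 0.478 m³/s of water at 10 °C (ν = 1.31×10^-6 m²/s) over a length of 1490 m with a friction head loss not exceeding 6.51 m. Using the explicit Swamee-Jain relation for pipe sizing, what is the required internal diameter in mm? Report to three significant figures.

Swamee-Jain (Type III): D = 0.66·[ε^1.25·(LQ²/(gh_f))^4.75 + ν·Q^9.4·(L/(gh_f))^5.2]^0.04
LQ²/(gh_f) = 5.331; L/(gh_f) = 23.33
Term 1 = ε^1.25·(…)^4.75 = 0.00958; Term 2 = ν·Q^9.4·(…)^5.2 = 0.0165
D = 0.66·(0.00958 + 0.0165)^0.04 = 0.5704 m = 570 mm
Check: V = 1.87 m/s, Re = 8.14×10^5, f = 0.01337, h_f = 6.23 m ≈ 6.51 m ✓

D ≈ 570 mm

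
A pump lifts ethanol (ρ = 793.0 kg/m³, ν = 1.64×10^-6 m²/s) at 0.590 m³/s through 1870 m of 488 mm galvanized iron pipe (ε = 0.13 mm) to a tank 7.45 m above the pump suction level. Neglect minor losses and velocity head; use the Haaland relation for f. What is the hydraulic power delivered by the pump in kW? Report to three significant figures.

V = 4Q/(πD²) = 3.154 m/s; Re = 9.39×10^5; ε/D = 2.66×10^-4; f = 0.01533
h_f = f(L/D)V²/2g = 29.79 m
Total head H = z + h_f = 7.45 + 29.79 = 37.24 m
P_hyd = ρgQH = 793.0·9.81·0.590·37.24 = 170.9 kW

P_hyd ≈ 171 kW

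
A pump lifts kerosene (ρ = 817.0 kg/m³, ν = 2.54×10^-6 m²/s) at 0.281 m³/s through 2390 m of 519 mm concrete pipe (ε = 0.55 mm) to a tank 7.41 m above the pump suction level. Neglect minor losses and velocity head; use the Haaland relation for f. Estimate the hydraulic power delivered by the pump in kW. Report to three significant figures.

P_hyd ≈ 36.1 kW

V = 4Q/(πD²) = 1.328 m/s; Re = 2.71×10^5; ε/D = 0.00106; f = 0.02085
h_f = f(L/D)V²/2g = 8.635 m
Total head H = z + h_f = 7.41 + 8.635 = 16.05 m
P_hyd = ρgQH = 817.0·9.81·0.281·16.05 = 36.14 kW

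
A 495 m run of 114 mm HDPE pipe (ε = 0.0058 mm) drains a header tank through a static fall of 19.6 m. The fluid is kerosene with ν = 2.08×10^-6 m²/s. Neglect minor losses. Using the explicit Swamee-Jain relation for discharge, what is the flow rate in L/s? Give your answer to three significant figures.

Q ≈ 22.9 L/s

Swamee-Jain (Type II): Q = -0.965·√(gD⁵h_f/L)·ln[ε/(3.7D) + √(3.17ν²L/(gD³h_f))]
√(gD⁵h_f/L) = √(9.81·0.114⁵·19.6/495) = 0.002735
ε/(3.7D) = 1.38×10^-5; √(3.17ν²L/(gD³h_f)) = 1.54×10^-4
Q = -0.965·0.002735·ln(1.681×10^-4) = 0.02294 m³/s
Check: V = 2.25 m/s, Re = 1.23×10^5, f = 0.01745, h_f = 19.5 m ≈ 19.6 m ✓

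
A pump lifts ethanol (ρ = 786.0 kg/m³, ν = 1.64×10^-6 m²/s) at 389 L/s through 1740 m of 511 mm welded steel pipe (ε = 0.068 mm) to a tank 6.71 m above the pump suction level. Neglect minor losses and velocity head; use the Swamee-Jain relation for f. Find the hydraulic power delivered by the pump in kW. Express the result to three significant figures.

V = 4Q/(πD²) = 1.897 m/s; Re = 5.91×10^5; ε/D = 1.33×10^-4; f = 0.01459
h_f = f(L/D)V²/2g = 9.113 m
Total head H = z + h_f = 6.71 + 9.113 = 15.82 m
P_hyd = ρgQH = 786.0·9.81·0.389·15.82 = 47.46 kW

P_hyd ≈ 47.5 kW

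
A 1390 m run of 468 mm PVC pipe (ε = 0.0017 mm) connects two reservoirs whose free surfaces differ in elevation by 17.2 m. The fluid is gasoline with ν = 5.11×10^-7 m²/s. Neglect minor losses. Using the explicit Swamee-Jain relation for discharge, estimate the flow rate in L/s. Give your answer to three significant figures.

Q ≈ 585 L/s

Swamee-Jain (Type II): Q = -0.965·√(gD⁵h_f/L)·ln[ε/(3.7D) + √(3.17ν²L/(gD³h_f))]
√(gD⁵h_f/L) = √(9.81·0.468⁵·17.2/1390) = 0.05220
ε/(3.7D) = 9.82×10^-7; √(3.17ν²L/(gD³h_f)) = 8.16×10^-6
Q = -0.965·0.05220·ln(9.138×10^-6) = 0.5845 m³/s
Check: V = 3.40 m/s, Re = 3.11×10^6, f = 0.009858, h_f = 17.2 m ≈ 17.2 m ✓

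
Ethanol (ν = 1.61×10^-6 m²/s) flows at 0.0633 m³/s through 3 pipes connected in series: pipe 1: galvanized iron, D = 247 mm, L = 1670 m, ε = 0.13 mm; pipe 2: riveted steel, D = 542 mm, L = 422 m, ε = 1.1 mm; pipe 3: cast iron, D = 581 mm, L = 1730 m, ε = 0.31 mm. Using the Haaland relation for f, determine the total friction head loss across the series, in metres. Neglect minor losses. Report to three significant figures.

H ≈ 11.5 m

Pipe 1: V = 1.321 m/s, Re = 2.03×10^5, ε/D = 5.26×10^-4, f = 0.01875, h_1 = f(L/D)V²/2g = 11.28 m
Pipe 2: V = 0.2744 m/s, Re = 9.24×10^4, ε/D = 0.00203, f = 0.02517, h_2 = f(L/D)V²/2g = 0.07518 m
Pipe 3: V = 0.2388 m/s, Re = 8.62×10^4, ε/D = 5.34×10^-4, f = 0.02060, h_3 = f(L/D)V²/2g = 0.1782 m
Series → Q common, losses add: H = Σh = 11.53 m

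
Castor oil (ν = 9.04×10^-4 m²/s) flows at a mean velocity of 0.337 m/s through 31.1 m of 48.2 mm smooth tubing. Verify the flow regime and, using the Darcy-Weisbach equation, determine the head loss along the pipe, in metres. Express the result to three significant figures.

h_f ≈ 13.3 m

Re = VD/ν = 0.337·0.04820/9.04×10^-4 = 18.0 → laminar (Re < 2300)
f = 64/Re = 3.562
h_f = f(L/D)V²/(2g) = 3.562·(31.1/0.04820)·0.337²/(2·9.81) = 13.30 m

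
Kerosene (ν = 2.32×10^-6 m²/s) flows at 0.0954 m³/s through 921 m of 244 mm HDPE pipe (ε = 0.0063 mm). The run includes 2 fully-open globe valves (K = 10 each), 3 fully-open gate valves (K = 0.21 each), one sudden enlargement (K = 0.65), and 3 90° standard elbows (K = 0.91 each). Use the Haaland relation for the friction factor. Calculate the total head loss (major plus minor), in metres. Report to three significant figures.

H_L ≈ 17.5 m

V = 4Q/(πD²) = 2.040 m/s; V²/2g = 0.2122 m
Re = 2.15×10^5, ε/D = 2.58×10^-5 → f = 0.01546 (Haaland)
Major: h_f = f(L/D)·V²/2g = 0.01546·3775·0.2122 = 12.38 m
Minor: ΣK = 24.0; h_m = ΣK·V²/2g = 5.094 m
Total H_L = 12.38 + 5.094 = 17.48 m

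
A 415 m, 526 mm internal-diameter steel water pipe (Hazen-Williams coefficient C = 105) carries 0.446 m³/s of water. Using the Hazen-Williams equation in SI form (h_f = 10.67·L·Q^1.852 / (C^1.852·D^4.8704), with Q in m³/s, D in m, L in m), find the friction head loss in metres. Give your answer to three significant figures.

h_f = 10.67·415·0.446^1.852 / (105^1.852·0.526^4.8704) = 4.097 m

h_f ≈ 4.10 m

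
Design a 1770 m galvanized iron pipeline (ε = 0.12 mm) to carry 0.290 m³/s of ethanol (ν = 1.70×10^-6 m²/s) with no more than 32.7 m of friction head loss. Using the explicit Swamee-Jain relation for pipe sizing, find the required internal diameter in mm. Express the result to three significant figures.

Swamee-Jain (Type III): D = 0.66·[ε^1.25·(LQ²/(gh_f))^4.75 + ν·Q^9.4·(L/(gh_f))^5.2]^0.04
LQ²/(gh_f) = 0.4640; L/(gh_f) = 5.518
Term 1 = ε^1.25·(…)^4.75 = 3.27×10^-7; Term 2 = ν·Q^9.4·(…)^5.2 = 1.08×10^-7
D = 0.66·(3.27×10^-7 + 1.08×10^-7)^0.04 = 0.3674 m = 367 mm
Check: V = 2.74 m/s, Re = 5.91×10^5, f = 0.01641, h_f = 30.2 m ≈ 32.7 m ✓

D ≈ 367 mm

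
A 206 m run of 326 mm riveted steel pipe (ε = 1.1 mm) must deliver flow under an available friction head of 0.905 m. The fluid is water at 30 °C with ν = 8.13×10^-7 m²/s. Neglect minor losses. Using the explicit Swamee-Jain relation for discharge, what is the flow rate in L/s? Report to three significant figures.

Q ≈ 84.6 L/s

Swamee-Jain (Type II): Q = -0.965·√(gD⁵h_f/L)·ln[ε/(3.7D) + √(3.17ν²L/(gD³h_f))]
√(gD⁵h_f/L) = √(9.81·0.326⁵·0.905/206) = 0.01260
ε/(3.7D) = 9.12×10^-4; √(3.17ν²L/(gD³h_f)) = 3.75×10^-5
Q = -0.965·0.01260·ln(9.494×10^-4) = 0.08460 m³/s
Check: V = 1.01 m/s, Re = 4.06×10^5, f = 0.02748, h_f = 0.909 m ≈ 0.905 m ✓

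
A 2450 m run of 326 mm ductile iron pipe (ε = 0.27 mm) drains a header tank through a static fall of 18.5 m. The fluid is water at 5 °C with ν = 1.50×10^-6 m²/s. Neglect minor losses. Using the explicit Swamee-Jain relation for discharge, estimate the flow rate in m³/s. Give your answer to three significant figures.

Q ≈ 0.131 m³/s

Swamee-Jain (Type II): Q = -0.965·√(gD⁵h_f/L)·ln[ε/(3.7D) + √(3.17ν²L/(gD³h_f))]
√(gD⁵h_f/L) = √(9.81·0.326⁵·18.5/2450) = 0.01652
ε/(3.7D) = 2.24×10^-4; √(3.17ν²L/(gD³h_f)) = 5.27×10^-5
Q = -0.965·0.01652·ln(2.766×10^-4) = 0.1306 m³/s
Check: V = 1.56 m/s, Re = 3.40×10^5, f = 0.01988, h_f = 18.6 m ≈ 18.5 m ✓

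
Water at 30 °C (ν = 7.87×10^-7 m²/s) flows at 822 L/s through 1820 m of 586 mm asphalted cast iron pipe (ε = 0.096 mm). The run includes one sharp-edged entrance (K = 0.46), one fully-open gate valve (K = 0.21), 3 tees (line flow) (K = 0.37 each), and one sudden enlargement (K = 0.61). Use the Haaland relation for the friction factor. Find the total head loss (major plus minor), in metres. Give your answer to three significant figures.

H_L ≈ 21.2 m

V = 4Q/(πD²) = 3.048 m/s; V²/2g = 0.4735 m
Re = 2.27×10^6, ε/D = 1.64×10^-4 → f = 0.01367 (Haaland)
Major: h_f = f(L/D)·V²/2g = 0.01367·3106·0.4735 = 20.11 m
Minor: ΣK = 2.39; h_m = ΣK·V²/2g = 1.132 m
Total H_L = 20.11 + 1.132 = 21.24 m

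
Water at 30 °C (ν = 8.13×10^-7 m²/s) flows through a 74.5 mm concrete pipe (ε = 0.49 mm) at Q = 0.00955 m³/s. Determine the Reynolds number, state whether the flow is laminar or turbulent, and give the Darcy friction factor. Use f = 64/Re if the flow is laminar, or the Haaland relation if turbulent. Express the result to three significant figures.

V = 4Q/(πD²) = 2.191 m/s
Re = VD/ν = 2.191·0.0745/8.13×10^-7 = 2.01×10^5
Re > 4000 → turbulent; ε/D = 0.00658
Haaland: f = 0.03348

Re ≈ 2.01×10^5; turbulent; f ≈ 0.0335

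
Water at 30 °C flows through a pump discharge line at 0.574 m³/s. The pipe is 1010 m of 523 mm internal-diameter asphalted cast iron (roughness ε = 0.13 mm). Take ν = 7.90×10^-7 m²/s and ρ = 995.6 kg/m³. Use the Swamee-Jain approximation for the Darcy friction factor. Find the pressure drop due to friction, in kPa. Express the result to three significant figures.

Δp ≈ 102 kPa

V = 4Q/(πD²) = 4·0.574/(π·0.523²) = 2.672 m/s
Re = VD/ν = 2.672·0.523/7.90×10^-7 = 1.77×10^6 → turbulent
ε/D = 0.13/523 = 2.49×10^-4
Swamee-Jain: f = 0.01493
h_f = f(L/D)V²/(2g) = 0.01493·(1010/0.523)·2.672²/(2·9.81) = 10.49 m
Δp = ρg·h_f = 995.6·9.81·10.49 = 102.5 kPa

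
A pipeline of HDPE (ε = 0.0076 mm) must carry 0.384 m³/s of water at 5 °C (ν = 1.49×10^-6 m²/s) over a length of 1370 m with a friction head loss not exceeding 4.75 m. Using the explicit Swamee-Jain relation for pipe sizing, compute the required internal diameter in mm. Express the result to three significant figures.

Swamee-Jain (Type III): D = 0.66·[ε^1.25·(LQ²/(gh_f))^4.75 + ν·Q^9.4·(L/(gh_f))^5.2]^0.04
LQ²/(gh_f) = 4.335; L/(gh_f) = 29.40
Term 1 = ε^1.25·(…)^4.75 = 4.24×10^-4; Term 2 = ν·Q^9.4·(…)^5.2 = 0.00797
D = 0.66·(4.24×10^-4 + 0.00797)^0.04 = 0.5451 m = 545 mm
Check: V = 1.65 m/s, Re = 6.02×10^5, f = 0.01292, h_f = 4.48 m ≈ 4.75 m ✓

D ≈ 545 mm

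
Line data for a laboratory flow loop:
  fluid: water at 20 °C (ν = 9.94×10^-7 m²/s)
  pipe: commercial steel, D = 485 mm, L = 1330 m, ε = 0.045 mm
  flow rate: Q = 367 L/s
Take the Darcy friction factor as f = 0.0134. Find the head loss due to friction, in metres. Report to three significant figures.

V = 4Q/(πD²) = 4·0.367/(π·0.485²) = 1.987 m/s
h_f = f(L/D)V²/(2g) = 0.01340·(1330/0.485)·1.987²/(2·9.81) = 7.391 m

h_f ≈ 7.39 m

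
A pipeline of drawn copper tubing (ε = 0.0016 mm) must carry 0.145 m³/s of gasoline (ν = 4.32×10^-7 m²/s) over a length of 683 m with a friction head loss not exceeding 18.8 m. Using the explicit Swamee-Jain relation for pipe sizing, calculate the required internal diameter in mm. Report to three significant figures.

Swamee-Jain (Type III): D = 0.66·[ε^1.25·(LQ²/(gh_f))^4.75 + ν·Q^9.4·(L/(gh_f))^5.2]^0.04
LQ²/(gh_f) = 0.07786; L/(gh_f) = 3.703
Term 1 = ε^1.25·(…)^4.75 = 3.08×10^-13; Term 2 = ν·Q^9.4·(…)^5.2 = 5.12×10^-12
D = 0.66·(3.08×10^-13 + 5.12×10^-12)^0.04 = 0.2338 m = 234 mm
Check: V = 3.38 m/s, Re = 1.83×10^6, f = 0.01076, h_f = 18.3 m ≈ 18.8 m ✓

D ≈ 234 mm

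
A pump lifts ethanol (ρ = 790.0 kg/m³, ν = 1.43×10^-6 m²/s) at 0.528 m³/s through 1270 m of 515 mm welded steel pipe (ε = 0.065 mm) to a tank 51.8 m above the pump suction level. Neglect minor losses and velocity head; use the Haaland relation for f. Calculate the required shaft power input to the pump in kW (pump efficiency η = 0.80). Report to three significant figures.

V = 4Q/(πD²) = 2.535 m/s; Re = 9.13×10^5; ε/D = 1.26×10^-4; f = 0.01379
h_f = f(L/D)V²/2g = 11.13 m
Total head H = z + h_f = 51.8 + 11.13 = 62.93 m
P_hyd = ρgQH = 790.0·9.81·0.528·62.93 = 257.5 kW
P_shaft = P_hyd/η = 257.5/0.80 = 321.9 kW

P_shaft ≈ 322 kW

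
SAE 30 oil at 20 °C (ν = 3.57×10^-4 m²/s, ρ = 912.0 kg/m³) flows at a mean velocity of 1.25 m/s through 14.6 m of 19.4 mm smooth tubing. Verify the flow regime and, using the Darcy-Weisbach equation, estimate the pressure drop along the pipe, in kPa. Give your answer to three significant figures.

Δp ≈ 505 kPa

Re = VD/ν = 1.25·0.01940/3.57×10^-4 = 67.9 → laminar (Re < 2300)
f = 64/Re = 0.9422
h_f = f(L/D)V²/(2g) = 0.9422·(14.6/0.01940)·1.25²/(2·9.81) = 56.47 m
Δp = ρg·h_f = 912.0·9.81·56.47 = 505.2 kPa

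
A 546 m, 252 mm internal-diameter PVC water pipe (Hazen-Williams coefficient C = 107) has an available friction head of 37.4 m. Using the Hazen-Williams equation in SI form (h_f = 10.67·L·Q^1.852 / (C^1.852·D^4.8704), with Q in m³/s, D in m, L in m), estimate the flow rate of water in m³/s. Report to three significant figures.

Q ≈ 0.187 m³/s

Rearranging: Q = [h_f·C^1.852·D^4.8704 / (10.67·L)]^(1/1.852)
Q = [37.4·107^1.852·0.252^4.8704 / (10.67·546)]^0.540 = 0.1868 m³/s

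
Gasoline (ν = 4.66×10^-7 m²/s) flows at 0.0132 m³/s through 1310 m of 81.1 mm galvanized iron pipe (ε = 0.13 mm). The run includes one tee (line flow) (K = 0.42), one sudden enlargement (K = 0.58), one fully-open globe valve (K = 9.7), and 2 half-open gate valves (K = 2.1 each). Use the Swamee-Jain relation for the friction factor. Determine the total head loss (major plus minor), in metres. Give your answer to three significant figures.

H_L ≈ 127 m

V = 4Q/(πD²) = 2.555 m/s; V²/2g = 0.3328 m
Re = 4.45×10^5, ε/D = 0.00160 → f = 0.02271 (Swamee-Jain)
Major: h_f = f(L/D)·V²/2g = 0.02271·16153·0.3328 = 122.1 m
Minor: ΣK = 14.9; h_m = ΣK·V²/2g = 4.959 m
Total H_L = 122.1 + 4.959 = 127.0 m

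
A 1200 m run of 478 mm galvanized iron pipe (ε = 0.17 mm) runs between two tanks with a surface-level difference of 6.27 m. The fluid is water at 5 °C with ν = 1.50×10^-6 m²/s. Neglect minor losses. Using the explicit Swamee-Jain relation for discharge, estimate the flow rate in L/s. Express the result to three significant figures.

Q ≈ 308 L/s

Swamee-Jain (Type II): Q = -0.965·√(gD⁵h_f/L)·ln[ε/(3.7D) + √(3.17ν²L/(gD³h_f))]
√(gD⁵h_f/L) = √(9.81·0.478⁵·6.27/1200) = 0.03576
ε/(3.7D) = 9.61×10^-5; √(3.17ν²L/(gD³h_f)) = 3.57×10^-5
Q = -0.965·0.03576·ln(1.318×10^-4) = 0.3083 m³/s
Check: V = 1.72 m/s, Re = 5.48×10^5, f = 0.01671, h_f = 6.31 m ≈ 6.27 m ✓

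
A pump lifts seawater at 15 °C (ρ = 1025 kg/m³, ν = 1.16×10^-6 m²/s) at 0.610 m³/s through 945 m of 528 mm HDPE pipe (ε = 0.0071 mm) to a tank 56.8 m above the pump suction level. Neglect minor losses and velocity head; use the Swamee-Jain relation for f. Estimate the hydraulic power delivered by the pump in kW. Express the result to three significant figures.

P_hyd ≈ 398 kW

V = 4Q/(πD²) = 2.786 m/s; Re = 1.27×10^6; ε/D = 1.34×10^-5; f = 0.01153
h_f = f(L/D)V²/2g = 8.166 m
Total head H = z + h_f = 56.8 + 8.166 = 64.97 m
P_hyd = ρgQH = 1025·9.81·0.610·64.97 = 398.5 kW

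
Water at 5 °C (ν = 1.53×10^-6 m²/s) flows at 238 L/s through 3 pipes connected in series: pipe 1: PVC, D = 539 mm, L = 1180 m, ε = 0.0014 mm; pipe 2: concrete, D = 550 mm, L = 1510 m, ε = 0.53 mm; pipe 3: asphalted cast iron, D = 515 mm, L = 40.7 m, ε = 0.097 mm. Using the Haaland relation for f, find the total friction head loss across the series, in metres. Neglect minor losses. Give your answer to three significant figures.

H ≈ 4.60 m

Pipe 1: V = 1.043 m/s, Re = 3.67×10^5, ε/D = 2.60×10^-6, f = 0.01384, h_1 = f(L/D)V²/2g = 1.680 m
Pipe 2: V = 1.002 m/s, Re = 3.60×10^5, ε/D = 9.64×10^-4, f = 0.02023, h_2 = f(L/D)V²/2g = 2.841 m
Pipe 3: V = 1.143 m/s, Re = 3.85×10^5, ε/D = 1.88×10^-4, f = 0.01555, h_3 = f(L/D)V²/2g = 0.08178 m
Series → Q common, losses add: H = Σh = 4.603 m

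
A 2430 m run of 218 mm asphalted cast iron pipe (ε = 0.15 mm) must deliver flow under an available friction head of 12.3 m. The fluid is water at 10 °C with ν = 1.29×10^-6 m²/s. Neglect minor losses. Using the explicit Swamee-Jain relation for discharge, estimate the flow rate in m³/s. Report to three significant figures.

Q ≈ 0.0389 m³/s

Swamee-Jain (Type II): Q = -0.965·√(gD⁵h_f/L)·ln[ε/(3.7D) + √(3.17ν²L/(gD³h_f))]
√(gD⁵h_f/L) = √(9.81·0.218⁵·12.3/2430) = 0.004945
ε/(3.7D) = 1.86×10^-4; √(3.17ν²L/(gD³h_f)) = 1.01×10^-4
Q = -0.965·0.004945·ln(2.872×10^-4) = 0.03891 m³/s
Check: V = 1.04 m/s, Re = 1.76×10^5, f = 0.02006, h_f = 12.4 m ≈ 12.3 m ✓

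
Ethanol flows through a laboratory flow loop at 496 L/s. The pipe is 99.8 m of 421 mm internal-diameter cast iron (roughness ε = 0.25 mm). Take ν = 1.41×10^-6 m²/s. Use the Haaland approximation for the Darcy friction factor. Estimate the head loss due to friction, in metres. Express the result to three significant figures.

V = 4Q/(πD²) = 4·0.496/(π·0.421²) = 3.563 m/s
Re = VD/ν = 3.563·0.421/1.41×10^-6 = 1.06×10^6 → turbulent
ε/D = 0.25/421 = 5.94×10^-4
Haaland: f = 0.01776
h_f = f(L/D)V²/(2g) = 0.01776·(99.8/0.421)·3.563²/(2·9.81) = 2.725 m

h_f ≈ 2.72 m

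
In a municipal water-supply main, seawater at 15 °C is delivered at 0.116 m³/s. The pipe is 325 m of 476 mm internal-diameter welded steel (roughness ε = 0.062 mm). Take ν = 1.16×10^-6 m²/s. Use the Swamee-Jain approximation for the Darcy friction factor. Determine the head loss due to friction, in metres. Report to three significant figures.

V = 4Q/(πD²) = 4·0.116/(π·0.476²) = 0.6519 m/s
Re = VD/ν = 0.6519·0.476/1.16×10^-6 = 2.67×10^5 → turbulent
ε/D = 0.062/476 = 1.30×10^-4
Swamee-Jain: f = 0.01596
h_f = f(L/D)V²/(2g) = 0.01596·(325/0.476)·0.6519²/(2·9.81) = 0.2359 m

h_f ≈ 0.236 m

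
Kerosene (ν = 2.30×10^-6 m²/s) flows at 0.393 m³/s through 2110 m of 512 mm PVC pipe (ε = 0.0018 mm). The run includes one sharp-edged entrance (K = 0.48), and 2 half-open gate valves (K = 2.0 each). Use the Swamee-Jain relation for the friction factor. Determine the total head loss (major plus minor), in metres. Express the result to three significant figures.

V = 4Q/(πD²) = 1.909 m/s; V²/2g = 0.1857 m
Re = 4.25×10^5, ε/D = 3.52×10^-6 → f = 0.01353 (Swamee-Jain)
Major: h_f = f(L/D)·V²/2g = 0.01353·4121·0.1857 = 10.36 m
Minor: ΣK = 4.48; h_m = ΣK·V²/2g = 0.8320 m
Total H_L = 10.36 + 0.8320 = 11.19 m

H_L ≈ 11.2 m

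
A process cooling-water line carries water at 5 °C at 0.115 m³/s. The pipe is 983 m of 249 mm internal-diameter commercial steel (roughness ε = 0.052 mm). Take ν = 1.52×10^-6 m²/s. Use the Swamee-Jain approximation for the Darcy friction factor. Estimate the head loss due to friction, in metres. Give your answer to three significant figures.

V = 4Q/(πD²) = 4·0.115/(π·0.249²) = 2.362 m/s
Re = VD/ν = 2.362·0.249/1.52×10^-6 = 3.87×10^5 → turbulent
ε/D = 0.052/249 = 2.09×10^-4
Swamee-Jain: f = 0.01596
h_f = f(L/D)V²/(2g) = 0.01596·(983/0.249)·2.362²/(2·9.81) = 17.91 m

h_f ≈ 17.9 m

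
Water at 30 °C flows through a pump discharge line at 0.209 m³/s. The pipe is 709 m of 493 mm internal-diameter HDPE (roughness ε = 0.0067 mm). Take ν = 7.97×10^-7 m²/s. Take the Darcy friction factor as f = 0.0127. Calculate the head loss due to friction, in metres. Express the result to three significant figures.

V = 4Q/(πD²) = 4·0.209/(π·0.493²) = 1.095 m/s
h_f = f(L/D)V²/(2g) = 0.01270·(709/0.493)·1.095²/(2·9.81) = 1.116 m

h_f ≈ 1.12 m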